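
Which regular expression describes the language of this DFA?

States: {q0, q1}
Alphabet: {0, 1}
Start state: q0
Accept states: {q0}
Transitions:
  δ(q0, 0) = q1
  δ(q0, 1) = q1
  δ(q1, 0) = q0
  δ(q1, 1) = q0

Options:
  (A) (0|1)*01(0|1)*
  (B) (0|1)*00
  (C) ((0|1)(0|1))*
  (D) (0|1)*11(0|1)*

Check each option against the DFA on short strings; one disagreement eliminates an option:
  (A) (0|1)*01(0|1)*: on ε the DFA stays in q0 and accepts (q0 ∈ Accept), but the regex does not match it → eliminate
  (B) (0|1)*00: on ε the DFA stays in q0 and accepts (q0 ∈ Accept), but the regex does not match it → eliminate
  (C) ((0|1)(0|1))*: agrees with the DFA on every string of length ≤ 6
  (D) (0|1)*11(0|1)*: on ε the DFA stays in q0 and accepts (q0 ∈ Accept), but the regex does not match it → eliminate
Only (C) is consistent with the DFA.
(C) ((0|1)(0|1))*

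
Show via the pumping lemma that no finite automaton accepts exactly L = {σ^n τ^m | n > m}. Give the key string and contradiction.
Assume L is regular with pumping length p. Idea: pumping down the σ-block drops the σ-count to at most the τ-count.
Choose s = σ^(p+1) τ^p ∈ L (|s| = 2p+1 ≥ p). By the pumping lemma, s = xyz with |xy| ≤ p, |y| > 0, so y = σ^k with k ≥ 1. Take i = 0: xz = σ^(p+1−k) τ^p. Since k ≥ 1, p+1−k ≤ p, so the number of σ's is no longer strictly greater than the number of τ's, hence xz ∉ L.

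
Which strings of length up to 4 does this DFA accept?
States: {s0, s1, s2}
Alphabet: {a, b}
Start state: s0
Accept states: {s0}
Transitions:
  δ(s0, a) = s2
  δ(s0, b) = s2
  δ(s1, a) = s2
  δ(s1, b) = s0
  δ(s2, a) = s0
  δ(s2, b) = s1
ε, aa, ba, abb, bbb, aaaa, aaba, abaa, baaa, baba, bbaa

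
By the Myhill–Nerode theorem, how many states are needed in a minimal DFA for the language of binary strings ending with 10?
By Myhill–Nerode, count the distinguishable equivalence classes: three classes — suffix matches ε, 1, or 10.
3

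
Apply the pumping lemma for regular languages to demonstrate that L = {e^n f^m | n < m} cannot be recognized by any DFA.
Assume L is regular with pumping length p. Idea: pumping up the e-block makes the e-count reach the f-count.
Choose s = e^p f^(p+1) ∈ L. By the pumping lemma, s = xyz with |xy| ≤ p, |y| > 0, so y = e^k with k ≥ 1. Then xy²z = e^(p+k) f^(p+1). Since p+k ≥ p+1, the number of e's is no longer strictly less than the number of f's, so xy²z ∉ L.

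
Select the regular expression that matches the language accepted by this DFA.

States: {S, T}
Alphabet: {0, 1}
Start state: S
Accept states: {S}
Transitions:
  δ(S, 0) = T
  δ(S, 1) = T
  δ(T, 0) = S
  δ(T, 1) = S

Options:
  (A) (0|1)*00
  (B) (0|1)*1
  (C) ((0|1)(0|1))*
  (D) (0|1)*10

Check each option against the DFA on short strings; one disagreement eliminates an option:
  (A) (0|1)*00: on ε the DFA stays in S and accepts (S ∈ Accept), but the regex does not match it → eliminate
  (B) (0|1)*1: on ε the DFA stays in S and accepts (S ∈ Accept), but the regex does not match it → eliminate
  (C) ((0|1)(0|1))*: agrees with the DFA on every string of length ≤ 6
  (D) (0|1)*10: on ε the DFA stays in S and accepts (S ∈ Accept), but the regex does not match it → eliminate
Only (C) is consistent with the DFA.
(C) ((0|1)(0|1))*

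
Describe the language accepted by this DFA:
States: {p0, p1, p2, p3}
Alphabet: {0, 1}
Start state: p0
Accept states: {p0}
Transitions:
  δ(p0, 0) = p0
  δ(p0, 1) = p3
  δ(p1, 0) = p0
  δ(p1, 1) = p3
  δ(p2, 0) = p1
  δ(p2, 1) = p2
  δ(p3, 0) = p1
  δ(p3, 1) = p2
Testing a few strings:
  '1' → reject
  '110' → reject
  '1000' → accept
  '000' → accept
State roles: p0=value ≡ 0 (mod 4); p1=value ≡ 2 (mod 4); p2=value ≡ 3 (mod 4); p3=value ≡ 1 (mod 4)
All binary strings representing a multiple of 4 (read in base 2; leading zeros allowed and ε counts as 0)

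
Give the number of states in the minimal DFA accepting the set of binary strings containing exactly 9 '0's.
By Myhill–Nerode, count the distinguishable equivalence classes: 11 classes — having seen 0, 1, …, 9, or >9 copies of '0'; the count-9 class is the only accepting one and >9 is dead.
11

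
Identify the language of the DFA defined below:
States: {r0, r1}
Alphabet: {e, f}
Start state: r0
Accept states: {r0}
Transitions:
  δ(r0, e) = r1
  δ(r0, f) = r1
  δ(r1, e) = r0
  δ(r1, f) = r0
Testing a few strings:
  'ee' → accept
  'e' → reject
  'fff' → reject
  'fe' → accept
State roles: r0=even length so far; r1=odd length so far
All strings over {e,f} of even length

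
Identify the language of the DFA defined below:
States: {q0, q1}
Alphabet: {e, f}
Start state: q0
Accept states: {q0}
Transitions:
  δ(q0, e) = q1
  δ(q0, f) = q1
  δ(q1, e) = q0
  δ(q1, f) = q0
Testing a few strings:
  'e' → reject
  'eee' → reject
  'ffe' → reject
  'fff' → reject
State roles: q0=even length so far; q1=odd length so far
All strings over {e,f} of even length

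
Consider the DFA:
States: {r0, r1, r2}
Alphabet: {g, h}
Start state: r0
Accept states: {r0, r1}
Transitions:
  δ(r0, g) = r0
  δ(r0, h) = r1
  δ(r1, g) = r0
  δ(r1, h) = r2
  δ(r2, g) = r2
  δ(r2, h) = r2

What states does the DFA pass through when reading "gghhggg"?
read 'g': r0 → r0
  read 'g': r0 → r0
  read 'h': r0 → r1
  read 'h': r1 → r2
  read 'g': r2 → r2
  read 'g': r2 → r2
  read 'g': r2 → r2
r0 -> r0 -> r0 -> r1 -> r2 -> r2 -> r2 -> r2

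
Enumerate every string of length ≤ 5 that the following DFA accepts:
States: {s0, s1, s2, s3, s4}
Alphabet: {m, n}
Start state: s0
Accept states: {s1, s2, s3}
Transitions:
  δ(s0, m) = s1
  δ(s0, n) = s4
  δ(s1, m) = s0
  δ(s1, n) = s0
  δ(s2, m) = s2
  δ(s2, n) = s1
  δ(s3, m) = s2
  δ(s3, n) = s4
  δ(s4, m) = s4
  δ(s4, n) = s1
m, nn, mmm, mnm, nmn, mmnn, mnnn, nmmn, nnmm, nnnm, mmmmm, mmmnm, mmnmn, mnmmm, mnmnm, mnnmn, nmmmn, nmnmm, nmnnm, nnmnn, nnnnn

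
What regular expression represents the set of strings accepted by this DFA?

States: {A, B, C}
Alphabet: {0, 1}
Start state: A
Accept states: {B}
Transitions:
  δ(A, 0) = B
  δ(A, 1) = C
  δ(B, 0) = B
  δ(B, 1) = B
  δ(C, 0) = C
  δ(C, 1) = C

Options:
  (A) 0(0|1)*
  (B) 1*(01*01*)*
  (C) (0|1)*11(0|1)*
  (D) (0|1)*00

Check each option against the DFA on short strings; one disagreement eliminates an option:
  (A) 0(0|1)*: agrees with the DFA on every string of length ≤ 6
  (B) 1*(01*01*)*: on ε the DFA stays in A and rejects (A ∉ Accept), but the regex matches it → eliminate
  (C) (0|1)*11(0|1)*: on '0' the DFA goes A → B and accepts (B ∈ Accept), but the regex does not match it → eliminate
  (D) (0|1)*00: on '0' the DFA goes A → B and accepts (B ∈ Accept), but the regex does not match it → eliminate
Only (A) is consistent with the DFA.
(A) 0(0|1)*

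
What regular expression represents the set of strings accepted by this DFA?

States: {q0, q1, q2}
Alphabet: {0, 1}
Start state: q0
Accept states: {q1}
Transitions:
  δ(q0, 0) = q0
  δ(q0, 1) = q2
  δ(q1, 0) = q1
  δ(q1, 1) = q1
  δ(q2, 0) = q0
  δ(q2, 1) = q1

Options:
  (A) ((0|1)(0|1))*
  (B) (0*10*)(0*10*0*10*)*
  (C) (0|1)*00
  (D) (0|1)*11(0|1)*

Check each option against the DFA on short strings; one disagreement eliminates an option:
  (A) ((0|1)(0|1))*: on ε the DFA stays in q0 and rejects (q0 ∉ Accept), but the regex matches it → eliminate
  (B) (0*10*)(0*10*0*10*)*: on '1' the DFA goes q0 → q2 and rejects (q2 ∉ Accept), but the regex matches it → eliminate
  (C) (0|1)*00: on '00' the DFA goes q0 → q0 → q0 and rejects (q0 ∉ Accept), but the regex matches it → eliminate
  (D) (0|1)*11(0|1)*: agrees with the DFA on every string of length ≤ 6
Only (D) is consistent with the DFA.
(D) (0|1)*11(0|1)*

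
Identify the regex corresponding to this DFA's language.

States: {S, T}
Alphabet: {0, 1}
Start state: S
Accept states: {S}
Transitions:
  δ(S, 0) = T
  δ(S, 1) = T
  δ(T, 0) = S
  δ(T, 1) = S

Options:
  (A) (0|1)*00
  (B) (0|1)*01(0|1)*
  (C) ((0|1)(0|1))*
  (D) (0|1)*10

Check each option against the DFA on short strings; one disagreement eliminates an option:
  (A) (0|1)*00: on ε the DFA stays in S and accepts (S ∈ Accept), but the regex does not match it → eliminate
  (B) (0|1)*01(0|1)*: on ε the DFA stays in S and accepts (S ∈ Accept), but the regex does not match it → eliminate
  (C) ((0|1)(0|1))*: agrees with the DFA on every string of length ≤ 6
  (D) (0|1)*10: on ε the DFA stays in S and accepts (S ∈ Accept), but the regex does not match it → eliminate
Only (C) is consistent with the DFA.
(C) ((0|1)(0|1))*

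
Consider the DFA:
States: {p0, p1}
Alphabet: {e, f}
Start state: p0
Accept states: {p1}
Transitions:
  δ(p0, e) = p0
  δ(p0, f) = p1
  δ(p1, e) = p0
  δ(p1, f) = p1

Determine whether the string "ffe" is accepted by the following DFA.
Processing string "ffe":
  p0 --f--> p1
  p1 --f--> p1
  p1 --e--> p0
Final state: p0
Accept states: {p1}
No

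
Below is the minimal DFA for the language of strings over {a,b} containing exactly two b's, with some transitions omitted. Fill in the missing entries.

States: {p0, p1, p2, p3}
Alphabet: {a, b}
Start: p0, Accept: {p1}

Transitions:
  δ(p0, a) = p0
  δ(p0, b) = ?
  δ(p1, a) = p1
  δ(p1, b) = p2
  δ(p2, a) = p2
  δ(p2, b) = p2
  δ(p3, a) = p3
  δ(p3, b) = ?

From the language and accept set, identify what each state tracks — p0: zero b's; p1: two b's; p2: ≥ three b's (dead); p3: one b.
Each missing δ(q, a) is the state matching the new tracked value after reading a.
δ(p0, b) = p3; δ(p3, b) = p1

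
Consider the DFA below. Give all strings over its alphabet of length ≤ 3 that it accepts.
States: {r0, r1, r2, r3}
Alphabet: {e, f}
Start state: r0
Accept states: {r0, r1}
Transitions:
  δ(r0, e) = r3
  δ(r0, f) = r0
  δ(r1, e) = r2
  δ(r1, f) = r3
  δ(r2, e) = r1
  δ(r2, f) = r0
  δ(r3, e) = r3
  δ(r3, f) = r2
ε, f, ff, efe, eff, fff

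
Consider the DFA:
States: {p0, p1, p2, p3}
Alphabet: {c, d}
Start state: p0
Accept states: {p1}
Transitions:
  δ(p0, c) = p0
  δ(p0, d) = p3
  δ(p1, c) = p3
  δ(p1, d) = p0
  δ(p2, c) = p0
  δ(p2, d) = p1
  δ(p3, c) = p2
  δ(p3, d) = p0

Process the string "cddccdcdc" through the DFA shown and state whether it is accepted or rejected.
Processing string "cddccdcdc":
  p0 --c--> p0
  p0 --d--> p3
  p3 --d--> p0
  p0 --c--> p0
  p0 --c--> p0
  p0 --d--> p3
  p3 --c--> p2
  p2 --d--> p1
  p1 --c--> p3
Final state: p3
Accept states: {p1}
No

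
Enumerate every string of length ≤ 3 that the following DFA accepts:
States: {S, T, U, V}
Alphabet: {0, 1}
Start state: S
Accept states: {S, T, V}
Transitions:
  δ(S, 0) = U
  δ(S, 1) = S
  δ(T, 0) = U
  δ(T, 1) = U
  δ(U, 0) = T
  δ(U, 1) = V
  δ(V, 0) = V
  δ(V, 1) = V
ε, 1, 00, 01, 11, 010, 011, 100, 101, 111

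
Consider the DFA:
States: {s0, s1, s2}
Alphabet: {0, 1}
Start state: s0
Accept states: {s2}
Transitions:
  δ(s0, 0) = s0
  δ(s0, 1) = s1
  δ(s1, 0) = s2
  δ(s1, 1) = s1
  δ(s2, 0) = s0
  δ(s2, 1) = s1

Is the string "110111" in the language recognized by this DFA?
Processing string "110111":
  s0 --1--> s1
  s1 --1--> s1
  s1 --0--> s2
  s2 --1--> s1
  s1 --1--> s1
  s1 --1--> s1
Final state: s1
Accept states: {s2}
No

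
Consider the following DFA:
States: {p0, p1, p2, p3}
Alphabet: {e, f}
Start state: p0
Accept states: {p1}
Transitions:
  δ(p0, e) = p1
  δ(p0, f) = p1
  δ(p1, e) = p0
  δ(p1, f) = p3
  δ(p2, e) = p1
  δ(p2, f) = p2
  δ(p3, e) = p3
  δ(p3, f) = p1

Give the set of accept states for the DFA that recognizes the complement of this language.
Complement accept states = All states \ Original accept states
= {p0, p1, p2, p3} \ {p1}
{p0, p2, p3}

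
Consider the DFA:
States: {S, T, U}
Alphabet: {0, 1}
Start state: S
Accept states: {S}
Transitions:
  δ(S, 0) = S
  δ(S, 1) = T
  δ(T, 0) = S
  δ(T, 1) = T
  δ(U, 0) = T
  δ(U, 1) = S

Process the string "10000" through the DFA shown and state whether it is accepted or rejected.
Processing string "10000":
  S --1--> T
  T --0--> S
  S --0--> S
  S --0--> S
  S --0--> S
Final state: S
Accept states: {S}
Yes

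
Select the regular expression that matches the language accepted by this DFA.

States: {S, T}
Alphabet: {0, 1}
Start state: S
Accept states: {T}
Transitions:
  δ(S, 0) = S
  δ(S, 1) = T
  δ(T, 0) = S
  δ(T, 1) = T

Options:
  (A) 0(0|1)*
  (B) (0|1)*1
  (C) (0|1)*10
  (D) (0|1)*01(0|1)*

Check each option against the DFA on short strings; one disagreement eliminates an option:
  (A) 0(0|1)*: on '0' the DFA goes S → S and rejects (S ∉ Accept), but the regex matches it → eliminate
  (B) (0|1)*1: agrees with the DFA on every string of length ≤ 6
  (C) (0|1)*10: on '1' the DFA goes S → T and accepts (T ∈ Accept), but the regex does not match it → eliminate
  (D) (0|1)*01(0|1)*: on '1' the DFA goes S → T and accepts (T ∈ Accept), but the regex does not match it → eliminate
Only (B) is consistent with the DFA.
(B) (0|1)*1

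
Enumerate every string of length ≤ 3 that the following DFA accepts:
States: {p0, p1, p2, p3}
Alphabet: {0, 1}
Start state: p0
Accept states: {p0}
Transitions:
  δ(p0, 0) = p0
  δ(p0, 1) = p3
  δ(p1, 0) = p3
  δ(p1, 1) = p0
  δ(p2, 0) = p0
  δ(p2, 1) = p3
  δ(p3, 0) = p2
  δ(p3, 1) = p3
ε, 0, 00, 000, 100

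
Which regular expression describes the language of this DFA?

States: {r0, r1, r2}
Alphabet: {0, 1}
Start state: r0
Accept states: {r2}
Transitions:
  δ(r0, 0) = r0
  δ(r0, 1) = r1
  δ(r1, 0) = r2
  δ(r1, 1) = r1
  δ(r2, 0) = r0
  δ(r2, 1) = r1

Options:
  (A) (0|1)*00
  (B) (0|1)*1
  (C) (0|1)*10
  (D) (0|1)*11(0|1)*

Check each option against the DFA on short strings; one disagreement eliminates an option:
  (A) (0|1)*00: on '00' the DFA goes r0 → r0 → r0 and rejects (r0 ∉ Accept), but the regex matches it → eliminate
  (B) (0|1)*1: on '1' the DFA goes r0 → r1 and rejects (r1 ∉ Accept), but the regex matches it → eliminate
  (C) (0|1)*10: agrees with the DFA on every string of length ≤ 6
  (D) (0|1)*11(0|1)*: on '10' the DFA goes r0 → r1 → r2 and accepts (r2 ∈ Accept), but the regex does not match it → eliminate
Only (C) is consistent with the DFA.
(C) (0|1)*10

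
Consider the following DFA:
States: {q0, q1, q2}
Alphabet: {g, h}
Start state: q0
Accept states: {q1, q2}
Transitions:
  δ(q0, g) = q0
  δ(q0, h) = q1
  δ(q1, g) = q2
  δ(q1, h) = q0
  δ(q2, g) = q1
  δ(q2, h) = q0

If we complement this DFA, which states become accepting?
Complement accept states = All states \ Original accept states
= {q0, q1, q2} \ {q1, q2}
{q0}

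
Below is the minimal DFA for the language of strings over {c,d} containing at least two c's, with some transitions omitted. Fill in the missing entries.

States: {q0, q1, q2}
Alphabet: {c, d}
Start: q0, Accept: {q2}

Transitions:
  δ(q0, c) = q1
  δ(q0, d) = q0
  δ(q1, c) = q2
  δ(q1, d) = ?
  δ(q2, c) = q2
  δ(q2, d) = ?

From the language and accept set, identify what each state tracks — q0: zero c's seen; q1: one c seen; q2: ≥ two c's seen.
Each missing δ(q, a) is the state matching the new tracked value after reading a.
δ(q1, d) = q1; δ(q2, d) = q2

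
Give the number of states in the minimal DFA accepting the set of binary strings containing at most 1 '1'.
By Myhill–Nerode, count the distinguishable equivalence classes: 3 classes — having seen 0, 1, or >1 copies of '1'; counts 0 through 1 are accepting and >1 is dead.
3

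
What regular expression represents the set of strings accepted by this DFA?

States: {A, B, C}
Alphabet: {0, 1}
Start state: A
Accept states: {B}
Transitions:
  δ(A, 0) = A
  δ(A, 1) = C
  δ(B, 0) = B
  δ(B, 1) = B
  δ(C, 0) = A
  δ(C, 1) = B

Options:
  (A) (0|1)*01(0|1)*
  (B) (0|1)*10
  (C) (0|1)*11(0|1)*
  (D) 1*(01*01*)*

Check each option against the DFA on short strings; one disagreement eliminates an option:
  (A) (0|1)*01(0|1)*: on '01' the DFA goes A → A → C and rejects (C ∉ Accept), but the regex matches it → eliminate
  (B) (0|1)*10: on '10' the DFA goes A → C → A and rejects (A ∉ Accept), but the regex matches it → eliminate
  (C) (0|1)*11(0|1)*: agrees with the DFA on every string of length ≤ 6
  (D) 1*(01*01*)*: on ε the DFA stays in A and rejects (A ∉ Accept), but the regex matches it → eliminate
Only (C) is consistent with the DFA.
(C) (0|1)*11(0|1)*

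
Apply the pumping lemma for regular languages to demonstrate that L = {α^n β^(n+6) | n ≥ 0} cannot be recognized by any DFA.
Assume L is regular with pumping length p. Idea: pumping the α-block breaks the fixed offset of 6.
Choose s = α^p β^(p+6) ∈ L. By the pumping lemma, s = xyz with |xy| ≤ p, |y| > 0, so y = α^k with k ≥ 1. Then xy²z = α^(p+k) β^(p+6). For this to be in L we would need p+6 = (p+k)+6, i.e. k = 0, contradicting k ≥ 1. So xy²z ∉ L.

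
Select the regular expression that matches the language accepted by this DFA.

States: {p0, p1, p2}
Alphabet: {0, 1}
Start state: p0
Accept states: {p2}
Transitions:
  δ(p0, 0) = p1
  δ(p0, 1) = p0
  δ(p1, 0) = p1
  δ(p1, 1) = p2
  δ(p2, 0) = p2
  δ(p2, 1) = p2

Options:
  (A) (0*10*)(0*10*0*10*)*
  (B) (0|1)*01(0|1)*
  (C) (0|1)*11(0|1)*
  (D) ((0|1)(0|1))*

Check each option against the DFA on short strings; one disagreement eliminates an option:
  (A) (0*10*)(0*10*0*10*)*: on '1' the DFA goes p0 → p0 and rejects (p0 ∉ Accept), but the regex matches it → eliminate
  (B) (0|1)*01(0|1)*: agrees with the DFA on every string of length ≤ 6
  (C) (0|1)*11(0|1)*: on '01' the DFA goes p0 → p1 → p2 and accepts (p2 ∈ Accept), but the regex does not match it → eliminate
  (D) ((0|1)(0|1))*: on ε the DFA stays in p0 and rejects (p0 ∉ Accept), but the regex matches it → eliminate
Only (B) is consistent with the DFA.
(B) (0|1)*01(0|1)*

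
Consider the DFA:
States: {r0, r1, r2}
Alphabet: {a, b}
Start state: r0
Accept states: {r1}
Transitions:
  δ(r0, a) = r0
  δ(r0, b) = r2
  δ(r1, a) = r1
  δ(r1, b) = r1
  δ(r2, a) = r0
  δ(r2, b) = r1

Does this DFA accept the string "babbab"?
Processing string "babbab":
  r0 --b--> r2
  r2 --a--> r0
  r0 --b--> r2
  r2 --b--> r1
  r1 --a--> r1
  r1 --b--> r1
Final state: r1
Accept states: {r1}
Yes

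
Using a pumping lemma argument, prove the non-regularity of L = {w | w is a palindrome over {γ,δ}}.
Assume L is regular with pumping length p. Idea: pumping the leading γ-block breaks the symmetry.
Choose s = γ^p δ γ^p (a palindrome of length 2p+1 ≥ p). By the pumping lemma, s = xyz with |xy| ≤ p, |y| > 0, so y = γ^k with k > 0 (xy lies entirely in the first γ^p). Then xy²z = γ^(p+k) δ γ^p, which is not a palindrome since p+k ≠ p.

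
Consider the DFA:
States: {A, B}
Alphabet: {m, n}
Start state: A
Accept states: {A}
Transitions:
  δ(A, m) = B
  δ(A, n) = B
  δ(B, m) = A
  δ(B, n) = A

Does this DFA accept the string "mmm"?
Processing string "mmm":
  A --m--> B
  B --m--> A
  A --m--> B
Final state: B
Accept states: {A}
No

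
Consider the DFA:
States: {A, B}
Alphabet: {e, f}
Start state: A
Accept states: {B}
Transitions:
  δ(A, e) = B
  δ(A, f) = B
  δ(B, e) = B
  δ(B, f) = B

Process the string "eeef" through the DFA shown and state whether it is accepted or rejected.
Processing string "eeef":
  A --e--> B
  B --e--> B
  B --e--> B
  B --f--> B
Final state: B
Accept states: {B}
Yes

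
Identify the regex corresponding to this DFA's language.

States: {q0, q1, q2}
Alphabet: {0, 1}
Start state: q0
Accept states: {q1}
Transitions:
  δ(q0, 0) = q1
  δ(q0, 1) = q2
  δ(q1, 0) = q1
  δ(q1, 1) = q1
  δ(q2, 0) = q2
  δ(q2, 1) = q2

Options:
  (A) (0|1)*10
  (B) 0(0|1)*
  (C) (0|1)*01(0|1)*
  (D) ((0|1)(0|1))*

Check each option against the DFA on short strings; one disagreement eliminates an option:
  (A) (0|1)*10: on '0' the DFA goes q0 → q1 and accepts (q1 ∈ Accept), but the regex does not match it → eliminate
  (B) 0(0|1)*: agrees with the DFA on every string of length ≤ 6
  (C) (0|1)*01(0|1)*: on '0' the DFA goes q0 → q1 and accepts (q1 ∈ Accept), but the regex does not match it → eliminate
  (D) ((0|1)(0|1))*: on ε the DFA stays in q0 and rejects (q0 ∉ Accept), but the regex matches it → eliminate
Only (B) is consistent with the DFA.
(B) 0(0|1)*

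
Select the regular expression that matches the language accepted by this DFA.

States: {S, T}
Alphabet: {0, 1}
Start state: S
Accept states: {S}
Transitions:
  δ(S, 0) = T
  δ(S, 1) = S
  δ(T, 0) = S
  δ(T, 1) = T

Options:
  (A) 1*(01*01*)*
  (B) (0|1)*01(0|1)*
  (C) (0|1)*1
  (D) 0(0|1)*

Check each option against the DFA on short strings; one disagreement eliminates an option:
  (A) 1*(01*01*)*: agrees with the DFA on every string of length ≤ 6
  (B) (0|1)*01(0|1)*: on ε the DFA stays in S and accepts (S ∈ Accept), but the regex does not match it → eliminate
  (C) (0|1)*1: on ε the DFA stays in S and accepts (S ∈ Accept), but the regex does not match it → eliminate
  (D) 0(0|1)*: on ε the DFA stays in S and accepts (S ∈ Accept), but the regex does not match it → eliminate
Only (A) is consistent with the DFA.
(A) 1*(01*01*)*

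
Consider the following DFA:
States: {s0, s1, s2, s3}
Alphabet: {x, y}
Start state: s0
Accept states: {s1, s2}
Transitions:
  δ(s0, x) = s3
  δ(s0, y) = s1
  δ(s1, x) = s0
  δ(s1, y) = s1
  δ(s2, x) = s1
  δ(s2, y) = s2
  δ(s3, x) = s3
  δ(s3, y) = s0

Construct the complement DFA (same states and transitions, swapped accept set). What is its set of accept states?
Complement accept states = All states \ Original accept states
= {s0, s1, s2, s3} \ {s1, s2}
{s0, s3}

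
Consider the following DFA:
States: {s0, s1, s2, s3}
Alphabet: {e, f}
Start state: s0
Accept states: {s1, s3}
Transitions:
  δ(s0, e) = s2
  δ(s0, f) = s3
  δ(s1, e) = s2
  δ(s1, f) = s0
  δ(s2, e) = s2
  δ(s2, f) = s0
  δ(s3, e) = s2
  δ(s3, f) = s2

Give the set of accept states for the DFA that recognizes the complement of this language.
Complement accept states = All states \ Original accept states
= {s0, s1, s2, s3} \ {s1, s3}
{s0, s2}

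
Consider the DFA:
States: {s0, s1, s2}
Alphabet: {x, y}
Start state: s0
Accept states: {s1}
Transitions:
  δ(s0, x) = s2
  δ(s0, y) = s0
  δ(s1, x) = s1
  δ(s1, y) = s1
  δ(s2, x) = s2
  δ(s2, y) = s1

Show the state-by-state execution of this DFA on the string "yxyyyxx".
read 'y': s0 → s0
  read 'x': s0 → s2
  read 'y': s2 → s1
  read 'y': s1 → s1
  read 'y': s1 → s1
  read 'x': s1 → s1
  read 'x': s1 → s1
s0 -> s0 -> s2 -> s1 -> s1 -> s1 -> s1 -> s1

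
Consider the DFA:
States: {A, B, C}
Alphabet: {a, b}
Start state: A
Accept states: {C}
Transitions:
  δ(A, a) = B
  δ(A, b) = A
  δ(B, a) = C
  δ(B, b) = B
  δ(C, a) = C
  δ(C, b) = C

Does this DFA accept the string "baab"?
Processing string "baab":
  A --b--> A
  A --a--> B
  B --a--> C
  C --b--> C
Final state: C
Accept states: {C}
Yes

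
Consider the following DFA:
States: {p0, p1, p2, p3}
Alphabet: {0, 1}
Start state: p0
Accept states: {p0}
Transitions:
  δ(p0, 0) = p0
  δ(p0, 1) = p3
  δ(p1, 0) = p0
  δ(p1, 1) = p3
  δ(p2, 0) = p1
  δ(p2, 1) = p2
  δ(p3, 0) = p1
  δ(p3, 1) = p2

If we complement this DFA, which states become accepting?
Complement accept states = All states \ Original accept states
= {p0, p1, p2, p3} \ {p0}
{p1, p2, p3}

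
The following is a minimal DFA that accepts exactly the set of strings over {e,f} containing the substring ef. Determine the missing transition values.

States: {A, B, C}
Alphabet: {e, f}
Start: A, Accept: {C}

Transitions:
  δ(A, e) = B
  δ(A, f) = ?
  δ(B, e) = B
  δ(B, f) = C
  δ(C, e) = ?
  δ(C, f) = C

From the language and accept set, identify what each state tracks — A: no e seen yet; B: seen a e, waiting for f; C: substring ef seen.
Each missing δ(q, a) is the state matching the new tracked value after reading a.
δ(A, f) = A; δ(C, e) = C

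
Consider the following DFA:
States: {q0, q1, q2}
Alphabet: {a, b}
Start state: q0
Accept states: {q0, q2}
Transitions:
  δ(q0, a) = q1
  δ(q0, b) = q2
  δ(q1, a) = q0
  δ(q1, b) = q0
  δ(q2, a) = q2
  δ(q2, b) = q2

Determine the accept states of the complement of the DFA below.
Complement accept states = All states \ Original accept states
= {q0, q1, q2} \ {q0, q2}
{q1}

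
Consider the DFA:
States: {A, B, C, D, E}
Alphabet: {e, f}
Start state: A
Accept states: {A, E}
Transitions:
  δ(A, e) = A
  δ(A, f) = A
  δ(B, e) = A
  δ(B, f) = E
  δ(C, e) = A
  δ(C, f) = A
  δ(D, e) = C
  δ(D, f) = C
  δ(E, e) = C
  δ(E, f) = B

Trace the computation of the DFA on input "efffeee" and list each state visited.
read 'e': A → A
  read 'f': A → A
  read 'f': A → A
  read 'f': A → A
  read 'e': A → A
  read 'e': A → A
  read 'e': A → A
A -> A -> A -> A -> A -> A -> A -> A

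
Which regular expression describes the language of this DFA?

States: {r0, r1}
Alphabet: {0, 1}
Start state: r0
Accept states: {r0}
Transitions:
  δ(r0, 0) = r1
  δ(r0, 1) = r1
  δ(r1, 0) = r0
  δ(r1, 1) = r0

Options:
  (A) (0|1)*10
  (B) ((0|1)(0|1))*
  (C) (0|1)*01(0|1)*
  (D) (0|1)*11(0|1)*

Check each option against the DFA on short strings; one disagreement eliminates an option:
  (A) (0|1)*10: on ε the DFA stays in r0 and accepts (r0 ∈ Accept), but the regex does not match it → eliminate
  (B) ((0|1)(0|1))*: agrees with the DFA on every string of length ≤ 6
  (C) (0|1)*01(0|1)*: on ε the DFA stays in r0 and accepts (r0 ∈ Accept), but the regex does not match it → eliminate
  (D) (0|1)*11(0|1)*: on ε the DFA stays in r0 and accepts (r0 ∈ Accept), but the regex does not match it → eliminate
Only (B) is consistent with the DFA.
(B) ((0|1)(0|1))*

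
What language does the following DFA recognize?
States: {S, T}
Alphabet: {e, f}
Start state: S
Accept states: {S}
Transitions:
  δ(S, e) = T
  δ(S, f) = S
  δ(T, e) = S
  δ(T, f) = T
Testing a few strings:
  'ee' → accept
  'ff' → accept
  'e' → reject
  'ffe' → reject
State roles: S=even number of e's so far; T=odd number of e's so far
All strings over {e,f} with an even number of e's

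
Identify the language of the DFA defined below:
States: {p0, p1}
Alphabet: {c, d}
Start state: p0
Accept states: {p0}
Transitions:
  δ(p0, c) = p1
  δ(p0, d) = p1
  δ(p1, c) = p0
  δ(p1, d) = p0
Testing a few strings:
  'dd' → accept
  'cdc' → reject
  'd' → reject
  'dc' → accept
State roles: p0=even length so far; p1=odd length so far
All strings over {c,d} of even length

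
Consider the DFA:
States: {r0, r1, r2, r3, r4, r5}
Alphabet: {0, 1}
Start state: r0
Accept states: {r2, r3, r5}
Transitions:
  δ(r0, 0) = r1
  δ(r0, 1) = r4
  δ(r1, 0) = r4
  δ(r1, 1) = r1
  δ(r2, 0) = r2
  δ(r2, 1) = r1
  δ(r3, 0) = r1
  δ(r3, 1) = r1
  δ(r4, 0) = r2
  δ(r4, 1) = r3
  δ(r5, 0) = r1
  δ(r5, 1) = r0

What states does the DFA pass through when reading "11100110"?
read '1': r0 → r4
  read '1': r4 → r3
  read '1': r3 → r1
  read '0': r1 → r4
  read '0': r4 → r2
  read '1': r2 → r1
  read '1': r1 → r1
  read '0': r1 → r4
r0 -> r4 -> r3 -> r1 -> r4 -> r2 -> r1 -> r1 -> r4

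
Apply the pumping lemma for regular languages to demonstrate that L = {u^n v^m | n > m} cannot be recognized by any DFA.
Assume L is regular with pumping length p. Idea: pumping down the u-block drops the u-count to at most the v-count.
Choose s = u^(p+1) v^p ∈ L (|s| = 2p+1 ≥ p). By the pumping lemma, s = xyz with |xy| ≤ p, |y| > 0, so y = u^k with k ≥ 1. Take i = 0: xz = u^(p+1−k) v^p. Since k ≥ 1, p+1−k ≤ p, so the number of u's is no longer strictly greater than the number of v's, hence xz ∉ L.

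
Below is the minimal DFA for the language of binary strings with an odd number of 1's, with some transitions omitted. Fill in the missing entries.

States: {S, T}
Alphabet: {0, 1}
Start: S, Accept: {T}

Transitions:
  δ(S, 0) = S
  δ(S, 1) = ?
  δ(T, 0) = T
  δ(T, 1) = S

From the language and accept set, identify what each state tracks — S: even number of 1's so far; T: odd number of 1's so far.
Each missing δ(q, a) is the state matching the new tracked value after reading a.
δ(S, 1) = T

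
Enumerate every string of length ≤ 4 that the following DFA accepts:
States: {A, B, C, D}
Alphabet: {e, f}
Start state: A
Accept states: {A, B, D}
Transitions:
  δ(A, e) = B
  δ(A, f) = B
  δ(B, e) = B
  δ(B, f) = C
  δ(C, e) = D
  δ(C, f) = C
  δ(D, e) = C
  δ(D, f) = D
ε, e, f, ee, fe, eee, efe, fee, ffe, eeee, eefe, efef, effe, feee, fefe, ffef, fffe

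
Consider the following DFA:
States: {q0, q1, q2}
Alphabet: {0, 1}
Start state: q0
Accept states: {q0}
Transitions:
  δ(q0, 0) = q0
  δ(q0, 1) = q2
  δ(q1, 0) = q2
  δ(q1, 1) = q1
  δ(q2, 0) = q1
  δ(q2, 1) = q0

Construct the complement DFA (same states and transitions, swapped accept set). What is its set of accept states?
Complement accept states = All states \ Original accept states
= {q0, q1, q2} \ {q0}
{q1, q2}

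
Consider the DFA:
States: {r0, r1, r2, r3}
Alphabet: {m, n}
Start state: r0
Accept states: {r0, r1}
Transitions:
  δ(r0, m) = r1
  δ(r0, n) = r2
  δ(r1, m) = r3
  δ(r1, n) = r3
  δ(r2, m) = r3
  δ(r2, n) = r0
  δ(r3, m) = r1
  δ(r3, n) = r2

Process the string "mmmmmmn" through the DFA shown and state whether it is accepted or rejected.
Processing string "mmmmmmn":
  r0 --m--> r1
  r1 --m--> r3
  r3 --m--> r1
  r1 --m--> r3
  r3 --m--> r1
  r1 --m--> r3
  r3 --n--> r2
Final state: r2
Accept states: {r0, r1}
No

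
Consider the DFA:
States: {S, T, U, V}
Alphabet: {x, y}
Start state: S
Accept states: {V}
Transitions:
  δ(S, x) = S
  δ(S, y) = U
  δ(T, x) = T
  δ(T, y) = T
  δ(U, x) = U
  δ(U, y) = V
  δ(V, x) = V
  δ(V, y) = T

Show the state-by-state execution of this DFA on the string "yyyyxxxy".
read 'y': S → U
  read 'y': U → V
  read 'y': V → T
  read 'y': T → T
  read 'x': T → T
  read 'x': T → T
  read 'x': T → T
  read 'y': T → T
S -> U -> V -> T -> T -> T -> T -> T -> T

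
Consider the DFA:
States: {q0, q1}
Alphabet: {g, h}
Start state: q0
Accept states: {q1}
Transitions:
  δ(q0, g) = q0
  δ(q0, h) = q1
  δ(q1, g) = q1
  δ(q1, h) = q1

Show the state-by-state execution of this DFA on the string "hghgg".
read 'h': q0 → q1
  read 'g': q1 → q1
  read 'h': q1 → q1
  read 'g': q1 → q1
  read 'g': q1 → q1
q0 -> q1 -> q1 -> q1 -> q1 -> q1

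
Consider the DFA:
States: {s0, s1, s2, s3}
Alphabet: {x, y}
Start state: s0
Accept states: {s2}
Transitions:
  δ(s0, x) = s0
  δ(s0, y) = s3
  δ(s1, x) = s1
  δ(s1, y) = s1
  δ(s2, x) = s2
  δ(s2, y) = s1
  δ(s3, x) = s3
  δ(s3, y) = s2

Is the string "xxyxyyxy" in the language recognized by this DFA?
Processing string "xxyxyyxy":
  s0 --x--> s0
  s0 --x--> s0
  s0 --y--> s3
  s3 --x--> s3
  s3 --y--> s2
  s2 --y--> s1
  s1 --x--> s1
  s1 --y--> s1
Final state: s1
Accept states: {s2}
No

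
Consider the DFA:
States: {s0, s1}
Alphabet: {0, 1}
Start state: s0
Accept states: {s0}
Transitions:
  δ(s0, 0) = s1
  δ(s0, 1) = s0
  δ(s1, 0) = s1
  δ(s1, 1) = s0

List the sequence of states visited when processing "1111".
read '1': s0 → s0
  read '1': s0 → s0
  read '1': s0 → s0
  read '1': s0 → s0
s0 -> s0 -> s0 -> s0 -> s0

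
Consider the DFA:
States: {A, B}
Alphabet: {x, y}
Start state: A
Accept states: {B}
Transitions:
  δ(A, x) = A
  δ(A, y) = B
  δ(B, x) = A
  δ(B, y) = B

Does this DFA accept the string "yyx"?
Processing string "yyx":
  A --y--> B
  B --y--> B
  B --x--> A
Final state: A
Accept states: {B}
No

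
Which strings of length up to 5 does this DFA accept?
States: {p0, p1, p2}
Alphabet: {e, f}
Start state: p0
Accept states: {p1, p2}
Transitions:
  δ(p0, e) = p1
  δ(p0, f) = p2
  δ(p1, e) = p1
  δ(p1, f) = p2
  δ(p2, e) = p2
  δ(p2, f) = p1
e, f, ee, ef, fe, ff, eee, eef, efe, eff, fee, fef, ffe, fff, eeee, eeef, eefe, eeff, efee, efef, effe, efff, feee, feef, fefe, feff, ffee, ffef, fffe, ffff, eeeee, eeeef, eeefe, eeeff, eefee, eefef, eeffe, eefff, efeee, efeef, efefe, efeff, effee, effef, efffe, effff, feeee, feeef, feefe, feeff, fefee, fefef, feffe, fefff, ffeee, ffeef, ffefe, ffeff, fffee, fffef, ffffe, fffff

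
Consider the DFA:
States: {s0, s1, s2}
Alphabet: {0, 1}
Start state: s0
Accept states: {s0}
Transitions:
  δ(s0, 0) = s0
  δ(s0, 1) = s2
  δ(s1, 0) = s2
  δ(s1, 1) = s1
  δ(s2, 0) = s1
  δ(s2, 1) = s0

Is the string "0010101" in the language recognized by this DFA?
Processing string "0010101":
  s0 --0--> s0
  s0 --0--> s0
  s0 --1--> s2
  s2 --0--> s1
  s1 --1--> s1
  s1 --0--> s2
  s2 --1--> s0
Final state: s0
Accept states: {s0}
Yes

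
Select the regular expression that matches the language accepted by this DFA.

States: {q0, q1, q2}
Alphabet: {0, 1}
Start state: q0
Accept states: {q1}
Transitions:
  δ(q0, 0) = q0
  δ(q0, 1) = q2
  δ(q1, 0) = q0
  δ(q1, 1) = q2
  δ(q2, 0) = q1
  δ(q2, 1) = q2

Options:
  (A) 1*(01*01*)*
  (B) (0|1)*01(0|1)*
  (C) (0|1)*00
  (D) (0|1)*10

Check each option against the DFA on short strings; one disagreement eliminates an option:
  (A) 1*(01*01*)*: on ε the DFA stays in q0 and rejects (q0 ∉ Accept), but the regex matches it → eliminate
  (B) (0|1)*01(0|1)*: on '01' the DFA goes q0 → q0 → q2 and rejects (q2 ∉ Accept), but the regex matches it → eliminate
  (C) (0|1)*00: on '00' the DFA goes q0 → q0 → q0 and rejects (q0 ∉ Accept), but the regex matches it → eliminate
  (D) (0|1)*10: agrees with the DFA on every string of length ≤ 6
Only (D) is consistent with the DFA.
(D) (0|1)*10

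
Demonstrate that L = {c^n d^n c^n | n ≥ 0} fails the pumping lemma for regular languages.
Assume L is regular with pumping length p. Idea: pumping the first c-block unbalances it against the other two.
Choose s = c^p d^p c^p ∈ L (|s| = 3p ≥ p). By the pumping lemma, s = xyz with |xy| ≤ p, |y| > 0, so y = c^k with k ≥ 1, inside the first c-block. Then xy²z = c^(p+k) d^p c^p. The first block has length p+k ≠ p, so the three block lengths are no longer equal and xy²z ∉ L.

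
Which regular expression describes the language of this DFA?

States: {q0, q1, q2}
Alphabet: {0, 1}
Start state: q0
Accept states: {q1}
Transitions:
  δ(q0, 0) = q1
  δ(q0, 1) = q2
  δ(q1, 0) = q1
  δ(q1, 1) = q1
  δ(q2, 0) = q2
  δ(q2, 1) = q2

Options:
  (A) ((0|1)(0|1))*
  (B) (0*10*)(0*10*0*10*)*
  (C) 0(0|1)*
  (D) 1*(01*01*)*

Check each option against the DFA on short strings; one disagreement eliminates an option:
  (A) ((0|1)(0|1))*: on ε the DFA stays in q0 and rejects (q0 ∉ Accept), but the regex matches it → eliminate
  (B) (0*10*)(0*10*0*10*)*: on '0' the DFA goes q0 → q1 and accepts (q1 ∈ Accept), but the regex does not match it → eliminate
  (C) 0(0|1)*: agrees with the DFA on every string of length ≤ 6
  (D) 1*(01*01*)*: on ε the DFA stays in q0 and rejects (q0 ∉ Accept), but the regex matches it → eliminate
Only (C) is consistent with the DFA.
(C) 0(0|1)*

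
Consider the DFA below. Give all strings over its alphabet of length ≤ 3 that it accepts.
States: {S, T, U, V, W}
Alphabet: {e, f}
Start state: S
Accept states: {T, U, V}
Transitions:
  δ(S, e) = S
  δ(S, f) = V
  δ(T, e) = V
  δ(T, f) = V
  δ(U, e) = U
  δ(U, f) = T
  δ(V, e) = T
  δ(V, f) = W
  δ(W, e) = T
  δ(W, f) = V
f, ef, fe, eef, efe, fee, fef, ffe, fff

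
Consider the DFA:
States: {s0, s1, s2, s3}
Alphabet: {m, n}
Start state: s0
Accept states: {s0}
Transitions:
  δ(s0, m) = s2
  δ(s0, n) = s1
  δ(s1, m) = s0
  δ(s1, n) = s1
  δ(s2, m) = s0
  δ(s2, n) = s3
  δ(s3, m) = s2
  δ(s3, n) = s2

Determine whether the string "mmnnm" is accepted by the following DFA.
Processing string "mmnnm":
  s0 --m--> s2
  s2 --m--> s0
  s0 --n--> s1
  s1 --n--> s1
  s1 --m--> s0
Final state: s0
Accept states: {s0}
Yes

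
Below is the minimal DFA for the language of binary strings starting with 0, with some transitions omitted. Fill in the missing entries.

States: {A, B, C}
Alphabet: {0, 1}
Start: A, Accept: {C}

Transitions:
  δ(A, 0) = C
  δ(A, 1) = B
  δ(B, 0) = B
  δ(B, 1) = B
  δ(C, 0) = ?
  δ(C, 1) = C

From the language and accept set, identify what each state tracks — A: no input read; B: started with 1 (dead); C: started with 0.
Each missing δ(q, a) is the state matching the new tracked value after reading a.
δ(C, 0) = C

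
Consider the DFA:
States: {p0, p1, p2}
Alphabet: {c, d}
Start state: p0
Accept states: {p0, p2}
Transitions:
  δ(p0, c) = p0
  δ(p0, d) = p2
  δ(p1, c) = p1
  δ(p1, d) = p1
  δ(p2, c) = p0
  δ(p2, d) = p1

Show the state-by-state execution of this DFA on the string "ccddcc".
read 'c': p0 → p0
  read 'c': p0 → p0
  read 'd': p0 → p2
  read 'd': p2 → p1
  read 'c': p1 → p1
  read 'c': p1 → p1
p0 -> p0 -> p0 -> p2 -> p1 -> p1 -> p1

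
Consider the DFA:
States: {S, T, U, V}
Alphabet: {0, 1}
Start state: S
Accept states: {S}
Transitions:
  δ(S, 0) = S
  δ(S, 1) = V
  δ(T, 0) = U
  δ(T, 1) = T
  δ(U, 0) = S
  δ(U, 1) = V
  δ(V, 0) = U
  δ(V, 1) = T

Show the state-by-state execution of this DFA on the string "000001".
read '0': S → S
  read '0': S → S
  read '0': S → S
  read '0': S → S
  read '0': S → S
  read '1': S → V
S -> S -> S -> S -> S -> S -> V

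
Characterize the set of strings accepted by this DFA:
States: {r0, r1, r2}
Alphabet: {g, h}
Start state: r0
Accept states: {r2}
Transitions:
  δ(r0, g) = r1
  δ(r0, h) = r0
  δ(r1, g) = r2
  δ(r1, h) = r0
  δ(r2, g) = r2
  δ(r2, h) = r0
Testing a few strings:
  'h' → reject
  'ggh' → reject
  'gggh' → reject
  'hh' → reject
State roles: r0=last symbol not g; r1=one trailing g; r2=two trailing g's
All strings over {g,h} ending with gg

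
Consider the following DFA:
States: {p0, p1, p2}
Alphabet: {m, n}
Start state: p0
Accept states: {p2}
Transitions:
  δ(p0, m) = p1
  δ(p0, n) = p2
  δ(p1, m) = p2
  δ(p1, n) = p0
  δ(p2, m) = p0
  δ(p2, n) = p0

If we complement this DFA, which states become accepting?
Complement accept states = All states \ Original accept states
= {p0, p1, p2} \ {p2}
{p0, p1}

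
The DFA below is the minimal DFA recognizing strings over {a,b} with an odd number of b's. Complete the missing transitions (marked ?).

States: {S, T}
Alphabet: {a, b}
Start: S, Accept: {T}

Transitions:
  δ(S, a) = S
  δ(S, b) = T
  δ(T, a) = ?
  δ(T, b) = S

From the language and accept set, identify what each state tracks — S: even number of b's so far; T: odd number of b's so far.
Each missing δ(q, a) is the state matching the new tracked value after reading a.
δ(T, a) = T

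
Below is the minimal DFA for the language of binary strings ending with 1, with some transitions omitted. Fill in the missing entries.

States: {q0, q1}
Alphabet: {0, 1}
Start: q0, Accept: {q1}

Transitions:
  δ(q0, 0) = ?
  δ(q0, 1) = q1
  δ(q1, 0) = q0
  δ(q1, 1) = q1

From the language and accept set, identify what each state tracks — q0: last symbol not 1; q1: last symbol is 1.
Each missing δ(q, a) is the state matching the new tracked value after reading a.
δ(q0, 0) = q0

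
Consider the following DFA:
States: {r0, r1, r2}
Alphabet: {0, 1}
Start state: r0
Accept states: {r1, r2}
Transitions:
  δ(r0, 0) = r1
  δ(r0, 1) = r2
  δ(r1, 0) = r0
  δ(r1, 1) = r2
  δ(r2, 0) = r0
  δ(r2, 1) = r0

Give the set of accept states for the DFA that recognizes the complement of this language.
Complement accept states = All states \ Original accept states
= {r0, r1, r2} \ {r1, r2}
{r0}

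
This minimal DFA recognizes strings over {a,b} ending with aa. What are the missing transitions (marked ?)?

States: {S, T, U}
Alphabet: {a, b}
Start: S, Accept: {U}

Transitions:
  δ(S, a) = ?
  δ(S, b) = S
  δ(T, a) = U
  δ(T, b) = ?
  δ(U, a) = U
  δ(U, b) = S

From the language and accept set, identify what each state tracks — S: last symbol not a; T: one trailing a; U: two trailing a's.
Each missing δ(q, a) is the state matching the new tracked value after reading a.
δ(S, a) = T; δ(T, b) = S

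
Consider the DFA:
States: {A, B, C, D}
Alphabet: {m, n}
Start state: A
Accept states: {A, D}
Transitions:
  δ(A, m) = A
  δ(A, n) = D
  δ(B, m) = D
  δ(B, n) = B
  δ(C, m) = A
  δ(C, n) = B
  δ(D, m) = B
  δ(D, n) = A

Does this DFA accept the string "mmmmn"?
Processing string "mmmmn":
  A --m--> A
  A --m--> A
  A --m--> A
  A --m--> A
  A --n--> D
Final state: D
Accept states: {A, D}
Yes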